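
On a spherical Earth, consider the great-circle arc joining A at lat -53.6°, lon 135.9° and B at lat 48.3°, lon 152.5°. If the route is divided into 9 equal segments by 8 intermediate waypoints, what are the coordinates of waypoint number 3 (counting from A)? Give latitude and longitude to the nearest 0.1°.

≈ lat -19.7°, lon 142.6°

From cos δ = sin φ₁ sin φ₂ + cos φ₁ cos φ₂ cos Δλ, the central angle is δ ≈ 1.795 rad (102.9°).
Interpolate at f = 3/9 with slerp weights a = sin((1−f)δ)/sin δ ≈ 0.955, b = sin(fδ)/sin δ ≈ 0.578.
p = a·p₁ + b·p₂ ≈ (-0.748, 0.572, -0.337); φ = arcsin(p_z) ≈ -19.70°, λ = atan2(p_y, p_x) ≈ 142.60°.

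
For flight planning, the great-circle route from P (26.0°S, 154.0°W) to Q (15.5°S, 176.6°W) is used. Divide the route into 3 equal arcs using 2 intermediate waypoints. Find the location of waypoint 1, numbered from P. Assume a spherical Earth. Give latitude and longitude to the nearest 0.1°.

From cos δ = sin φ₁ sin φ₂ + cos φ₁ cos φ₂ cos Δλ, the central angle is δ ≈ 0.411 rad (23.5°).
Interpolate at f = 1/3 with slerp weights a = sin((1−f)δ)/sin δ ≈ 0.677, b = sin(fδ)/sin δ ≈ 0.342.
p = a·p₁ + b·p₂ ≈ (-0.876, -0.286, -0.388); φ = arcsin(p_z) ≈ -22.85°, λ = atan2(p_y, p_x) ≈ -161.90°.

≈ (22.8°S, 161.9°W)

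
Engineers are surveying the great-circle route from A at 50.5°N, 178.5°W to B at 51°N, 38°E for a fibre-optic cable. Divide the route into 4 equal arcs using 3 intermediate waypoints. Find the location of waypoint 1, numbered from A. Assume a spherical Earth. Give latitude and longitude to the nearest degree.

Write both endpoints as unit vectors p₁, p₂ with components (cos φ cos λ, cos φ sin λ, sin φ).
The central angle between the endpoints is δ = arccos(p₁·p₂) ≈ 1.289 rad (73.9°).
Interpolate at f = 1/4 with slerp weights a = sin((1−f)δ)/sin δ ≈ 0.857, b = sin(fδ)/sin δ ≈ 0.330.
p = a·p₁ + b·p₂ ≈ (-0.381, 0.113, 0.917); φ = arcsin(p_z) ≈ 66.56°, λ = atan2(p_y, p_x) ≈ 163.43°.

≈ 67°N, 163°E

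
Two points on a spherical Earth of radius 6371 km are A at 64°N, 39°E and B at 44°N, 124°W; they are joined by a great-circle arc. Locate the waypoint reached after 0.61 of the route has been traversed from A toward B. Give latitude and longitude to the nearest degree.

≈ 71°N, 113°W

The haversine formula gives a central angle δ ≈ 1.242 rad (71.2°) between the endpoints.
Interpolate at f = 0.61 with slerp weights a = sin((1−f)δ)/sin δ ≈ 0.492, b = sin(fδ)/sin δ ≈ 0.726.
p = a·p₁ + b·p₂ ≈ (-0.124, -0.297, 0.947); φ = arcsin(p_z) ≈ 71.20°, λ = atan2(p_y, p_x) ≈ -112.72°.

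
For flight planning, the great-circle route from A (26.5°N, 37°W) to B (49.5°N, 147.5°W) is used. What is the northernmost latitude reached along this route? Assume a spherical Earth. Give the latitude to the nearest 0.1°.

≈ 56.7°N

The great circle lies in the plane with unit normal n̂ = (p₁ × p₂)/|p₁ × p₂|.
Here n̂_z ≈ -0.549; the vertex latitude is φ_max = arccos|n̂_z| ≈ 56.7°.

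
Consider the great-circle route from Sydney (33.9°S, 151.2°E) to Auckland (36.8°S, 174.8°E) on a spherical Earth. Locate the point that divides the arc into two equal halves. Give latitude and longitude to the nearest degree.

The haversine formula gives a central angle δ ≈ 0.339 rad (19.4°) between the endpoints.
Interpolate at f = 1/2 with slerp weights a = sin((1−f)δ)/sin δ ≈ 0.507, b = sin(fδ)/sin δ ≈ 0.507.
p = a·p₁ + b·p₂ ≈ (-0.773, 0.240, -0.587); φ = arcsin(p_z) ≈ -35.93°, λ = atan2(p_y, p_x) ≈ 162.79°.

≈ (36°S, 163°E)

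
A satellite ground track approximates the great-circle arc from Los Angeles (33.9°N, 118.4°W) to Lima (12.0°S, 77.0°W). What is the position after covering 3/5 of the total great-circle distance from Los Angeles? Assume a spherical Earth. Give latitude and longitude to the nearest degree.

Write both endpoints as unit vectors p₁, p₂ with components (cos φ cos λ, cos φ sin λ, sin φ).
The central angle between the endpoints is δ = arccos(p₁·p₂) ≈ 1.055 rad (60.5°).
Interpolate at f = 3/5 with slerp weights a = sin((1−f)δ)/sin δ ≈ 0.471, b = sin(fδ)/sin δ ≈ 0.680.
p = a·p₁ + b·p₂ ≈ (-0.036, -0.992, 0.121); φ = arcsin(p_z) ≈ 6.96°, λ = atan2(p_y, p_x) ≈ -92.09°.

≈ (7°N, 92°W)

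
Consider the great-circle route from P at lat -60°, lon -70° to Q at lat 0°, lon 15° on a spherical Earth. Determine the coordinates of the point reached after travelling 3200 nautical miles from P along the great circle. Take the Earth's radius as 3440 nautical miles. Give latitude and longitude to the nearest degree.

≈ lat -29°, lon -4°

The haversine formula gives a central angle δ ≈ 1.527 rad (87.5°) between the endpoints. The total great-circle distance is δ·R ≈ 1.527 × 3440 ≈ 5254 nmi, so the target fraction is f = 3200/5254 ≈ 0.609.
Interpolate at f ≈ 0.609 with slerp weights a = sin((1−f)δ)/sin δ ≈ 0.563, b = sin(fδ)/sin δ ≈ 0.803.
p = a·p₁ + b·p₂ ≈ (0.871, -0.057, -0.487); φ = arcsin(p_z) ≈ -29.16°, λ = atan2(p_y, p_x) ≈ -3.72°.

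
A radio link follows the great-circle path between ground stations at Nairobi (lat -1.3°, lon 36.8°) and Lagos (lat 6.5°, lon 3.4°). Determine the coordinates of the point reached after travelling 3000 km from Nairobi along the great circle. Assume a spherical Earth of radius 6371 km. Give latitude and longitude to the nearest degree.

The haversine formula gives a central angle δ ≈ 0.598 rad (34.2°) between the endpoints. The total great-circle distance is δ·R ≈ 0.598 × 6371 ≈ 3807 km, so the target fraction is f = 3000/3807 ≈ 0.788.
Interpolate at f ≈ 0.788 with slerp weights a = sin((1−f)δ)/sin δ ≈ 0.225, b = sin(fδ)/sin δ ≈ 0.806.
p = a·p₁ + b·p₂ ≈ (0.980, 0.182, 0.086); φ = arcsin(p_z) ≈ 4.94°, λ = atan2(p_y, p_x) ≈ 10.53°.

≈ lat 5°, lon 11°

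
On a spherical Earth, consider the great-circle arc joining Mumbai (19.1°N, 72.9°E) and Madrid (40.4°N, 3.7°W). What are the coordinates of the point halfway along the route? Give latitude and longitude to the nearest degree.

From cos δ = sin φ₁ sin φ₂ + cos φ₁ cos φ₂ cos Δλ, the central angle is δ ≈ 1.182 rad (67.7°).
Interpolate at f = 1/2 with slerp weights a = sin((1−f)δ)/sin δ ≈ 0.602, b = sin(fδ)/sin δ ≈ 0.602.
p = a·p₁ + b·p₂ ≈ (0.625, 0.514, 0.587); φ = arcsin(p_z) ≈ 35.97°, λ = atan2(p_y, p_x) ≈ 39.45°.

≈ 36°N, 39°E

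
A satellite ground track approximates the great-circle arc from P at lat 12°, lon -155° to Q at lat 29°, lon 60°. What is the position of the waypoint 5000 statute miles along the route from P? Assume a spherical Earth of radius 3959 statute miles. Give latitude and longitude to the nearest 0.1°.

Write both endpoints as unit vectors p₁, p₂ with components (cos φ cos λ, cos φ sin λ, sin φ).
The central angle between the endpoints is δ = arccos(p₁·p₂) ≈ 2.214 rad (126.9°). The total great-circle distance is δ·R ≈ 2.214 × 3959 ≈ 8766 mi, so the target fraction is f = 5000/8766 ≈ 0.570.
Interpolate at f ≈ 0.570 with slerp weights a = sin((1−f)δ)/sin δ ≈ 1.018, b = sin(fδ)/sin δ ≈ 1.191.
p = a·p₁ + b·p₂ ≈ (-0.381, 0.482, 0.789); φ = arcsin(p_z) ≈ 52.10°, λ = atan2(p_y, p_x) ≈ 128.37°.

≈ lat 52.1°, lon 128.4°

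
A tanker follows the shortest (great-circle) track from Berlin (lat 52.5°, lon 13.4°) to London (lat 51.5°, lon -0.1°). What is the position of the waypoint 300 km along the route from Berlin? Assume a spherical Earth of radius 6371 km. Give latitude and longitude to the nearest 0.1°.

≈ lat 52.3°, lon 9.0°

Convert each endpoint to a unit vector on the sphere (x = cos φ cos λ, y = cos φ sin λ, z = sin φ).
The central angle between the endpoints is δ = arccos(p₁·p₂) ≈ 0.146 rad (8.4°). The total great-circle distance is δ·R ≈ 0.146 × 6371 ≈ 929 km, so the target fraction is f = 300/929 ≈ 0.323.
Interpolate at f ≈ 0.323 with slerp weights a = sin((1−f)δ)/sin δ ≈ 0.679, b = sin(fδ)/sin δ ≈ 0.324.
p = a·p₁ + b·p₂ ≈ (0.603, 0.095, 0.792); φ = arcsin(p_z) ≈ 52.35°, λ = atan2(p_y, p_x) ≈ 8.98°.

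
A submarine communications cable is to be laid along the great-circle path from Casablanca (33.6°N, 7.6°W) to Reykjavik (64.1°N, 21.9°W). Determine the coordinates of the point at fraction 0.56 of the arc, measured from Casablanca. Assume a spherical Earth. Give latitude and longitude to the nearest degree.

Convert each endpoint to a unit vector on the sphere (x = cos φ cos λ, y = cos φ sin λ, z = sin φ).
The central angle between the endpoints is δ = arccos(p₁·p₂) ≈ 0.554 rad (31.7°).
Interpolate at f = 0.56 with slerp weights a = sin((1−f)δ)/sin δ ≈ 0.459, b = sin(fδ)/sin δ ≈ 0.580.
p = a·p₁ + b·p₂ ≈ (0.614, -0.145, 0.776); φ = arcsin(p_z) ≈ 50.89°, λ = atan2(p_y, p_x) ≈ -13.30°.

≈ 51°N, 13°W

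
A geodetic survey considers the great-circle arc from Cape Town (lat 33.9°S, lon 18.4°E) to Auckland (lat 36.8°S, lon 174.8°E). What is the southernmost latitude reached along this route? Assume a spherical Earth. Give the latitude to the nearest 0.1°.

≈ 73.9°S

The great circle lies in the plane with unit normal n̂ = (p₁ × p₂)/|p₁ × p₂|.
Here n̂_z ≈ +0.277; the vertex latitude is φ_max = arccos|n̂_z| ≈ 73.9°.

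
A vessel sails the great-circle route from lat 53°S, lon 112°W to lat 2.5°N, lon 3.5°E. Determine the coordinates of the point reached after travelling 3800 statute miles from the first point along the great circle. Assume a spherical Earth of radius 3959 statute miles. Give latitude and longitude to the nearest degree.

From cos δ = sin φ₁ sin φ₂ + cos φ₁ cos φ₂ cos Δλ, the central angle is δ ≈ 1.869 rad (107.1°). The total great-circle distance is δ·R ≈ 1.869 × 3959 ≈ 7399 mi, so the target fraction is f = 3800/7399 ≈ 0.514.
Interpolate at f ≈ 0.514 with slerp weights a = sin((1−f)δ)/sin δ ≈ 0.825, b = sin(fδ)/sin δ ≈ 0.857.
p = a·p₁ + b·p₂ ≈ (0.668, -0.408, -0.622); φ = arcsin(p_z) ≈ -38.44°, λ = atan2(p_y, p_x) ≈ -31.42°.

≈ lat 38°S, lon 31°W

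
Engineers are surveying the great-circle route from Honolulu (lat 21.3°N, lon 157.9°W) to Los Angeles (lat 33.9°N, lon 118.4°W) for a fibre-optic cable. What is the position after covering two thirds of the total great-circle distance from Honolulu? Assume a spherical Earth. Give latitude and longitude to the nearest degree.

The haversine formula gives a central angle δ ≈ 0.645 rad (36.9°) between the endpoints.
Interpolate at f = 2/3 with slerp weights a = sin((1−f)δ)/sin δ ≈ 0.355, b = sin(fδ)/sin δ ≈ 0.693.
p = a·p₁ + b·p₂ ≈ (-0.580, -0.631, 0.516); φ = arcsin(p_z) ≈ 31.04°, λ = atan2(p_y, p_x) ≈ -132.61°.

≈ lat 31°N, lon 133°W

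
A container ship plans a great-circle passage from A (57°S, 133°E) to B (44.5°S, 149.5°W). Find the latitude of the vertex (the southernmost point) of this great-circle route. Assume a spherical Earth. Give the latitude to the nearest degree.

≈ 59°S

The great circle lies in the plane with unit normal n̂ = (p₁ × p₂)/|p₁ × p₂|.
Here n̂_z ≈ +0.512; the vertex latitude is φ_max = arccos|n̂_z| ≈ 59.2°.
Check via Clairaut: cos φ_max = |cos φ₁| · sin C = cos(57.0°)·sin(109.9°) ≈ 0.512, again giving ≈ 59.2°.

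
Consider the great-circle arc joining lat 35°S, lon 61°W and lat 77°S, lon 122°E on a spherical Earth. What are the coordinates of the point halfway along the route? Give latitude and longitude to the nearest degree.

≈ lat 69°S, lon 62°W

The haversine formula gives a central angle δ ≈ 1.187 rad (68.0°) between the endpoints.
Interpolate at f = 1/2 with slerp weights a = sin((1−f)δ)/sin δ ≈ 0.603, b = sin(fδ)/sin δ ≈ 0.603.
p = a·p₁ + b·p₂ ≈ (0.168, -0.317, -0.933); φ = arcsin(p_z) ≈ -68.99°, λ = atan2(p_y, p_x) ≈ -62.13°.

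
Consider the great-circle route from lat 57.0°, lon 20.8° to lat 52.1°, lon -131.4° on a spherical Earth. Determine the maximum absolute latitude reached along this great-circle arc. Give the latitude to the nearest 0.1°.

≈ 80.3°

The great circle lies in the plane with unit normal n̂ = (p₁ × p₂)/|p₁ × p₂|.
Here n̂_z ≈ -0.168; the vertex latitude is φ_max = arccos|n̂_z| ≈ 80.3°.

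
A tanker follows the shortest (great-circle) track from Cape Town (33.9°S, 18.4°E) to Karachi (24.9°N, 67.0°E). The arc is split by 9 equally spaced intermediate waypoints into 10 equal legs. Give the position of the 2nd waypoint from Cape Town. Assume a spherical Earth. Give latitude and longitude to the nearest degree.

Convert each endpoint to a unit vector on the sphere (x = cos φ cos λ, y = cos φ sin λ, z = sin φ).
The central angle between the endpoints is δ = arccos(p₁·p₂) ≈ 1.305 rad (74.7°).
Interpolate at f = 2/10 with slerp weights a = sin((1−f)δ)/sin δ ≈ 0.896, b = sin(fδ)/sin δ ≈ 0.267.
p = a·p₁ + b·p₂ ≈ (0.800, 0.458, -0.387); φ = arcsin(p_z) ≈ -22.77°, λ = atan2(p_y, p_x) ≈ 29.78°.

≈ 23°S, 30°E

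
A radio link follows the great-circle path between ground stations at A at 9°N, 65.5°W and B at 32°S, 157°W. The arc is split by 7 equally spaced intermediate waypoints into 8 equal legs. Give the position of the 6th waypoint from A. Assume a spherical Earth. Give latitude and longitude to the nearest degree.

Convert each endpoint to a unit vector on the sphere (x = cos φ cos λ, y = cos φ sin λ, z = sin φ).
The central angle between the endpoints is δ = arccos(p₁·p₂) ≈ 1.676 rad (96.0°).
Interpolate at f = 6/8 with slerp weights a = sin((1−f)δ)/sin δ ≈ 0.409, b = sin(fδ)/sin δ ≈ 0.956.
p = a·p₁ + b·p₂ ≈ (-0.579, -0.685, -0.443); φ = arcsin(p_z) ≈ -26.28°, λ = atan2(p_y, p_x) ≈ -130.23°.

≈ 26°S, 130°W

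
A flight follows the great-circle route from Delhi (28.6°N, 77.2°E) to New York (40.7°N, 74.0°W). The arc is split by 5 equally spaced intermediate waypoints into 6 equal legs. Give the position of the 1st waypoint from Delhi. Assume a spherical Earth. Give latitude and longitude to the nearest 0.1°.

≈ 44.6°N, 67.9°E

Write both endpoints as unit vectors p₁, p₂ with components (cos φ cos λ, cos φ sin λ, sin φ).
The central angle between the endpoints is δ = arccos(p₁·p₂) ≈ 1.845 rad (105.7°).
Interpolate at f = 1/6 with slerp weights a = sin((1−f)δ)/sin δ ≈ 1.038, b = sin(fδ)/sin δ ≈ 0.315.
p = a·p₁ + b·p₂ ≈ (0.268, 0.660, 0.702); φ = arcsin(p_z) ≈ 44.60°, λ = atan2(p_y, p_x) ≈ 67.92°.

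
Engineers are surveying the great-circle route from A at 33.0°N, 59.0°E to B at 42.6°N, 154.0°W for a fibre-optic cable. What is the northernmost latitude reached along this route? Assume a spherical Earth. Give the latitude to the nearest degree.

The great circle lies in the plane with unit normal n̂ = (p₁ × p₂)/|p₁ × p₂|.
Here n̂_z ≈ +0.340; the vertex latitude is φ_max = arccos|n̂_z| ≈ 70.1°.
Check via Clairaut: cos φ_max = |cos φ₁| · sin C = cos(33.0°)·sin(23.9°) ≈ 0.340, again giving ≈ 70.1°.

≈ 70°N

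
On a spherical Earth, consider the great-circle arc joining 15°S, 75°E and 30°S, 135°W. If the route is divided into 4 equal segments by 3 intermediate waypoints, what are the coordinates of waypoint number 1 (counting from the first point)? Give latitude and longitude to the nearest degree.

≈ 40°S, 97°E

Convert each endpoint to a unit vector on the sphere (x = cos φ cos λ, y = cos φ sin λ, z = sin φ).
The central angle between the endpoints is δ = arccos(p₁·p₂) ≈ 2.208 rad (126.5°).
Interpolate at f = 1/4 with slerp weights a = sin((1−f)δ)/sin δ ≈ 1.240, b = sin(fδ)/sin δ ≈ 0.652.
p = a·p₁ + b·p₂ ≈ (-0.090, 0.757, -0.647); φ = arcsin(p_z) ≈ -40.32°, λ = atan2(p_y, p_x) ≈ 96.75°.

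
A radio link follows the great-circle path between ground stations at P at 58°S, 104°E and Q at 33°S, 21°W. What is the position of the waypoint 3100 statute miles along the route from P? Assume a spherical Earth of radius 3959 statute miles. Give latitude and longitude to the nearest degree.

From cos δ = sin φ₁ sin φ₂ + cos φ₁ cos φ₂ cos Δλ, the central angle is δ ≈ 1.362 rad (78.1°). The total great-circle distance is δ·R ≈ 1.362 × 3959 ≈ 5393 mi, so the target fraction is f = 3100/5393 ≈ 0.575.
Interpolate at f ≈ 0.575 with slerp weights a = sin((1−f)δ)/sin δ ≈ 0.560, b = sin(fδ)/sin δ ≈ 0.721.
p = a·p₁ + b·p₂ ≈ (0.493, 0.071, -0.867); φ = arcsin(p_z) ≈ -60.14°, λ = atan2(p_y, p_x) ≈ 8.20°.

≈ 60°S, 8°E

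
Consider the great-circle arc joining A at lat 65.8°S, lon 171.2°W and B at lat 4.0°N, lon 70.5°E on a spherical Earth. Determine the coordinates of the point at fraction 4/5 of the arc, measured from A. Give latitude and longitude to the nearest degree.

From cos δ = sin φ₁ sin φ₂ + cos φ₁ cos φ₂ cos Δλ, the central angle is δ ≈ 1.831 rad (104.9°).
Interpolate at f = 4/5 with slerp weights a = sin((1−f)δ)/sin δ ≈ 0.371, b = sin(fδ)/sin δ ≈ 1.029.
p = a·p₁ + b·p₂ ≈ (0.193, 0.944, -0.266); φ = arcsin(p_z) ≈ -15.44°, λ = atan2(p_y, p_x) ≈ 78.48°.

≈ lat 15°S, lon 78°E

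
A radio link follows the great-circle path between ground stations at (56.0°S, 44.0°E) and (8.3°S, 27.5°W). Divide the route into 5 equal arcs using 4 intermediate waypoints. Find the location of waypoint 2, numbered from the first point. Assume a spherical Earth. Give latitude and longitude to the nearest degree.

≈ (42°S, 4°E)

Convert each endpoint to a unit vector on the sphere (x = cos φ cos λ, y = cos φ sin λ, z = sin φ).
The central angle between the endpoints is δ = arccos(p₁·p₂) ≈ 1.271 rad (72.8°).
Interpolate at f = 2/5 with slerp weights a = sin((1−f)δ)/sin δ ≈ 0.723, b = sin(fδ)/sin δ ≈ 0.510.
p = a·p₁ + b·p₂ ≈ (0.738, 0.048, -0.673); φ = arcsin(p_z) ≈ -42.30°, λ = atan2(p_y, p_x) ≈ 3.73°.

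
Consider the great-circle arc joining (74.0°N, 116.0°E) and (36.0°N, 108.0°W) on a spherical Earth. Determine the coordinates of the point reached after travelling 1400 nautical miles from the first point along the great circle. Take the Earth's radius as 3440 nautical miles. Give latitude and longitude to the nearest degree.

≈ (76°N, 143°W)

Write both endpoints as unit vectors p₁, p₂ with components (cos φ cos λ, cos φ sin λ, sin φ).
The central angle between the endpoints is δ = arccos(p₁·p₂) ≈ 1.154 rad (66.1°). The total great-circle distance is δ·R ≈ 1.154 × 3440 ≈ 3971 nmi, so the target fraction is f = 1400/3971 ≈ 0.353.
Interpolate at f ≈ 0.353 with slerp weights a = sin((1−f)δ)/sin δ ≈ 0.743, b = sin(fδ)/sin δ ≈ 0.433.
p = a·p₁ + b·p₂ ≈ (-0.198, -0.149, 0.969); φ = arcsin(p_z) ≈ 75.65°, λ = atan2(p_y, p_x) ≈ -143.05°.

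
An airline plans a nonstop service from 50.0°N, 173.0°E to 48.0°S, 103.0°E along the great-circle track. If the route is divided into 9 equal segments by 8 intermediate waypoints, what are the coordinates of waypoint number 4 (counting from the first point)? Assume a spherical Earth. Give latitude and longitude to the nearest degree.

≈ 7°N, 140°E

From cos δ = sin φ₁ sin φ₂ + cos φ₁ cos φ₂ cos Δλ, the central angle is δ ≈ 2.007 rad (115.0°).
Interpolate at f = 4/9 with slerp weights a = sin((1−f)δ)/sin δ ≈ 0.990, b = sin(fδ)/sin δ ≈ 0.858.
p = a·p₁ + b·p₂ ≈ (-0.761, 0.637, 0.121); φ = arcsin(p_z) ≈ 6.93°, λ = atan2(p_y, p_x) ≈ 140.06°.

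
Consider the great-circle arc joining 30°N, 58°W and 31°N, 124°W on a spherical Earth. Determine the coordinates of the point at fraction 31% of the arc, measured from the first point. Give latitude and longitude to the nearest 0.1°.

Write both endpoints as unit vectors p₁, p₂ with components (cos φ cos λ, cos φ sin λ, sin φ).
The central angle between the endpoints is δ = arccos(p₁·p₂) ≈ 0.977 rad (56.0°).
Interpolate at f = 0.31 with slerp weights a = sin((1−f)δ)/sin δ ≈ 0.753, b = sin(fδ)/sin δ ≈ 0.360.
p = a·p₁ + b·p₂ ≈ (0.173, -0.809, 0.562); φ = arcsin(p_z) ≈ 34.19°, λ = atan2(p_y, p_x) ≈ -77.92°.

≈ 34.2°N, 77.9°W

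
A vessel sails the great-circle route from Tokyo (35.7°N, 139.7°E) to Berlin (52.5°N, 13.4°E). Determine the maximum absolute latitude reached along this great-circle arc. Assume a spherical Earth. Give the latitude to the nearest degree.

The great circle lies in the plane with unit normal n̂ = (p₁ × p₂)/|p₁ × p₂|.
Here n̂_z ≈ -0.404; the vertex latitude is φ_max = arccos|n̂_z| ≈ 66.2°.
Check via Clairaut: cos φ_max = |cos φ₁| · sin C = cos(35.7°)·sin(29.9°) ≈ 0.404, again giving ≈ 66.2°.

≈ 66°N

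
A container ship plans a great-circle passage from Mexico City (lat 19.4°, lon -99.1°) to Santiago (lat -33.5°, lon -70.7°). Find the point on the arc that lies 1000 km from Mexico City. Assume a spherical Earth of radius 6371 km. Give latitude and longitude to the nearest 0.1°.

The haversine formula gives a central angle δ ≈ 1.037 rad (59.4°) between the endpoints. The total great-circle distance is δ·R ≈ 1.037 × 6371 ≈ 6609 km, so the target fraction is f = 1000/6609 ≈ 0.151.
Interpolate at f ≈ 0.151 with slerp weights a = sin((1−f)δ)/sin δ ≈ 0.895, b = sin(fδ)/sin δ ≈ 0.182.
p = a·p₁ + b·p₂ ≈ (-0.084, -0.977, 0.197); φ = arcsin(p_z) ≈ 11.37°, λ = atan2(p_y, p_x) ≈ -94.89°.

≈ lat 11.4°, lon -94.9°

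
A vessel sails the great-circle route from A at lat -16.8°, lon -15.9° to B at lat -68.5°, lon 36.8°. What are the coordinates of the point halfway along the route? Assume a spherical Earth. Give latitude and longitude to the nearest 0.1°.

Convert each endpoint to a unit vector on the sphere (x = cos φ cos λ, y = cos φ sin λ, z = sin φ).
The central angle between the endpoints is δ = arccos(p₁·p₂) ≈ 1.068 rad (61.2°).
Interpolate at f = 1/2 with slerp weights a = sin((1−f)δ)/sin δ ≈ 0.581, b = sin(fδ)/sin δ ≈ 0.581.
p = a·p₁ + b·p₂ ≈ (0.705, -0.025, -0.708); φ = arcsin(p_z) ≈ -45.11°, λ = atan2(p_y, p_x) ≈ -2.02°.

≈ lat -45.1°, lon -2.0°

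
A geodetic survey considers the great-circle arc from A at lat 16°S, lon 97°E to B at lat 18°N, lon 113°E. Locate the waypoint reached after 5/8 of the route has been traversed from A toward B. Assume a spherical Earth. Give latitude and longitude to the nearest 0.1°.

Write both endpoints as unit vectors p₁, p₂ with components (cos φ cos λ, cos φ sin λ, sin φ).
The central angle between the endpoints is δ = arccos(p₁·p₂) ≈ 0.654 rad (37.5°).
Interpolate at f = 5/8 with slerp weights a = sin((1−f)δ)/sin δ ≈ 0.399, b = sin(fδ)/sin δ ≈ 0.653.
p = a·p₁ + b·p₂ ≈ (-0.290, 0.953, 0.092); φ = arcsin(p_z) ≈ 5.27°, λ = atan2(p_y, p_x) ≈ 106.90°.

≈ lat 5.3°N, lon 106.9°E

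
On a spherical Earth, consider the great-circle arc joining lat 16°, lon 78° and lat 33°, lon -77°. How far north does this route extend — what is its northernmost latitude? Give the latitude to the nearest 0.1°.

≈ 65.3°

The great circle lies in the plane with unit normal n̂ = (p₁ × p₂)/|p₁ × p₂|.
Here n̂_z ≈ -0.418; the vertex latitude is φ_max = arccos|n̂_z| ≈ 65.3°.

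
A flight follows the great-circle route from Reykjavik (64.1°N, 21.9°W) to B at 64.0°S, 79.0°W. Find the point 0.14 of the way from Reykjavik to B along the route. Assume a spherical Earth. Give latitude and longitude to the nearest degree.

The haversine formula gives a central angle δ ≈ 2.353 rad (134.8°) between the endpoints.
Interpolate at f = 0.14 with slerp weights a = sin((1−f)δ)/sin δ ≈ 1.267, b = sin(fδ)/sin δ ≈ 0.456.
p = a·p₁ + b·p₂ ≈ (0.552, -0.403, 0.730); φ = arcsin(p_z) ≈ 46.92°, λ = atan2(p_y, p_x) ≈ -36.12°.

≈ 47°N, 36°W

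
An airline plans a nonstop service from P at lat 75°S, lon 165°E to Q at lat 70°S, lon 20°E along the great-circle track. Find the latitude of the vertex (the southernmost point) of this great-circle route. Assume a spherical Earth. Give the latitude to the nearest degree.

≈ 85°S

The great circle lies in the plane with unit normal n̂ = (p₁ × p₂)/|p₁ × p₂|.
Here n̂_z ≈ -0.092; the vertex latitude is φ_max = arccos|n̂_z| ≈ 84.7°.
Check via Clairaut: cos φ_max = |cos φ₁| · sin C = cos(75.0°)·sin(159.1°) ≈ 0.092, again giving ≈ 84.7°.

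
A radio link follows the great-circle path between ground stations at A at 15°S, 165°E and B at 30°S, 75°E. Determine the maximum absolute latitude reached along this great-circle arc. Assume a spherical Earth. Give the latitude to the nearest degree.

The great circle lies in the plane with unit normal n̂ = (p₁ × p₂)/|p₁ × p₂|.
Here n̂_z ≈ -0.844; the vertex latitude is φ_max = arccos|n̂_z| ≈ 32.5°.
Check via Clairaut: cos φ_max = |cos φ₁| · sin C = cos(15.0°)·sin(119.1°) ≈ 0.844, again giving ≈ 32.5°.

≈ 32°S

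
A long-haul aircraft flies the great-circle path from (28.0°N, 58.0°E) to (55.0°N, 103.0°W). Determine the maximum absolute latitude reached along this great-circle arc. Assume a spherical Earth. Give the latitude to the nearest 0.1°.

≈ 80.5°N

The great circle lies in the plane with unit normal n̂ = (p₁ × p₂)/|p₁ × p₂|.
Here n̂_z ≈ -0.166; the vertex latitude is φ_max = arccos|n̂_z| ≈ 80.5°.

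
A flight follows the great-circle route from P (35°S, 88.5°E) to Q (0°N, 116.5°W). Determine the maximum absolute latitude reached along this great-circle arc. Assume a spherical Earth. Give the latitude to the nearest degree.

The great circle lies in the plane with unit normal n̂ = (p₁ × p₂)/|p₁ × p₂|.
Here n̂_z ≈ +0.517; the vertex latitude is φ_max = arccos|n̂_z| ≈ 58.9°.
Check via Clairaut: cos φ_max = |cos φ₁| · sin C = cos(35.0°)·sin(140.9°) ≈ 0.517, again giving ≈ 58.9°.

≈ 59°S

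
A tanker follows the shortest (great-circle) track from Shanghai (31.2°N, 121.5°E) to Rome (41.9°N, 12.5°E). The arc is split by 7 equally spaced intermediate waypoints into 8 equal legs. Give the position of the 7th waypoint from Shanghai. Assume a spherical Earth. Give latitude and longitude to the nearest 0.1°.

The haversine formula gives a central angle δ ≈ 1.432 rad (82.0°) between the endpoints.
Interpolate at f = 7/8 with slerp weights a = sin((1−f)δ)/sin δ ≈ 0.180, b = sin(fδ)/sin δ ≈ 0.959.
p = a·p₁ + b·p₂ ≈ (0.617, 0.286, 0.734); φ = arcsin(p_z) ≈ 47.19°, λ = atan2(p_y, p_x) ≈ 24.85°.

≈ (47.2°N, 24.9°E)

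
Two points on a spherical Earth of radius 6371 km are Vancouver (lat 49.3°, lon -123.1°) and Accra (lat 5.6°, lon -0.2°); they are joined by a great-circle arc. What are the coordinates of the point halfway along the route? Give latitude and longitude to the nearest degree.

The haversine formula gives a central angle δ ≈ 1.853 rad (106.2°) between the endpoints.
Interpolate at f = 1/2 with slerp weights a = sin((1−f)δ)/sin δ ≈ 0.832, b = sin(fδ)/sin δ ≈ 0.832.
p = a·p₁ + b·p₂ ≈ (0.532, -0.458, 0.712); φ = arcsin(p_z) ≈ 45.43°, λ = atan2(p_y, p_x) ≈ -40.70°.

≈ lat 45°, lon -41°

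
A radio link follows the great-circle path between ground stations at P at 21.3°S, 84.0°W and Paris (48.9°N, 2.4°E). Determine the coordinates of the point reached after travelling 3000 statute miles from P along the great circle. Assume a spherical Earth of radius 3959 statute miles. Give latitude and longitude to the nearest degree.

≈ 12°N, 56°W

From cos δ = sin φ₁ sin φ₂ + cos φ₁ cos φ₂ cos Δλ, the central angle is δ ≈ 1.808 rad (103.6°). The total great-circle distance is δ·R ≈ 1.808 × 3959 ≈ 7159 mi, so the target fraction is f = 3000/7159 ≈ 0.419.
Interpolate at f ≈ 0.419 with slerp weights a = sin((1−f)δ)/sin δ ≈ 0.893, b = sin(fδ)/sin δ ≈ 0.707.
p = a·p₁ + b·p₂ ≈ (0.551, -0.808, 0.209); φ = arcsin(p_z) ≈ 12.04°, λ = atan2(p_y, p_x) ≈ -55.68°.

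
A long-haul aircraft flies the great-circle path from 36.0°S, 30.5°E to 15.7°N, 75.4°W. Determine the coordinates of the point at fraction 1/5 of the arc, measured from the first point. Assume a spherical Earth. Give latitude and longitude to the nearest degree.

≈ 31°S, 4°E

Convert each endpoint to a unit vector on the sphere (x = cos φ cos λ, y = cos φ sin λ, z = sin φ).
The central angle between the endpoints is δ = arccos(p₁·p₂) ≈ 1.952 rad (111.9°).
Interpolate at f = 1/5 with slerp weights a = sin((1−f)δ)/sin δ ≈ 1.077, b = sin(fδ)/sin δ ≈ 0.410.
p = a·p₁ + b·p₂ ≈ (0.851, 0.060, -0.522); φ = arcsin(p_z) ≈ -31.49°, λ = atan2(p_y, p_x) ≈ 4.06°.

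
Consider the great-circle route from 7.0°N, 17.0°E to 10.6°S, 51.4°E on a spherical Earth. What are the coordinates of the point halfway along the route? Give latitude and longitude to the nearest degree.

Write both endpoints as unit vectors p₁, p₂ with components (cos φ cos λ, cos φ sin λ, sin φ).
The central angle between the endpoints is δ = arccos(p₁·p₂) ≈ 0.672 rad (38.5°).
Interpolate at f = 1/2 with slerp weights a = sin((1−f)δ)/sin δ ≈ 0.530, b = sin(fδ)/sin δ ≈ 0.530.
p = a·p₁ + b·p₂ ≈ (0.827, 0.561, -0.033); φ = arcsin(p_z) ≈ -1.88°, λ = atan2(p_y, p_x) ≈ 34.11°.

≈ 2°S, 34°E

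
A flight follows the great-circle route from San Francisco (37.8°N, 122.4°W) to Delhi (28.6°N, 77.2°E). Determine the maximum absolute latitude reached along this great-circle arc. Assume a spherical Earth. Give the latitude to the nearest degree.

The great circle lies in the plane with unit normal n̂ = (p₁ × p₂)/|p₁ × p₂|.
Here n̂_z ≈ -0.249; the vertex latitude is φ_max = arccos|n̂_z| ≈ 75.6°.
Check via Clairaut: cos φ_max = |cos φ₁| · sin C = cos(37.8°)·sin(18.4°) ≈ 0.249, again giving ≈ 75.6°.

≈ 76°N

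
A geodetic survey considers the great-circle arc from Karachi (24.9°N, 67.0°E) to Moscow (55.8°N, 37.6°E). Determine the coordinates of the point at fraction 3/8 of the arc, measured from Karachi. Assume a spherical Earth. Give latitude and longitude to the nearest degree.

Write both endpoints as unit vectors p₁, p₂ with components (cos φ cos λ, cos φ sin λ, sin φ).
The central angle between the endpoints is δ = arccos(p₁·p₂) ≈ 0.656 rad (37.6°).
Interpolate at f = 3/8 with slerp weights a = sin((1−f)δ)/sin δ ≈ 0.654, b = sin(fδ)/sin δ ≈ 0.399.
p = a·p₁ + b·p₂ ≈ (0.409, 0.683, 0.605); φ = arcsin(p_z) ≈ 37.26°, λ = atan2(p_y, p_x) ≈ 59.04°.

≈ 37°N, 59°E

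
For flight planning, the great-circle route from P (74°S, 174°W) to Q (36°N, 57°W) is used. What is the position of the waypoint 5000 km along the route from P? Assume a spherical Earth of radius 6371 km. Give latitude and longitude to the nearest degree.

≈ (47°S, 86°W)

From cos δ = sin φ₁ sin φ₂ + cos φ₁ cos φ₂ cos Δλ, the central angle is δ ≈ 2.300 rad (131.8°). The total great-circle distance is δ·R ≈ 2.300 × 6371 ≈ 14653 km, so the target fraction is f = 5000/14653 ≈ 0.341.
Interpolate at f ≈ 0.341 with slerp weights a = sin((1−f)δ)/sin δ ≈ 1.339, b = sin(fδ)/sin δ ≈ 0.948.
p = a·p₁ + b·p₂ ≈ (0.051, -0.682, -0.730); φ = arcsin(p_z) ≈ -46.89°, λ = atan2(p_y, p_x) ≈ -85.76°.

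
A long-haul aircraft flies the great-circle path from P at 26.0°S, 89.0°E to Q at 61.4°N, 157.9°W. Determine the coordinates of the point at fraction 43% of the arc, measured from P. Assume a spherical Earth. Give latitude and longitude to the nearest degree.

From cos δ = sin φ₁ sin φ₂ + cos φ₁ cos φ₂ cos Δλ, the central angle is δ ≈ 2.158 rad (123.6°).
Interpolate at f = 0.43 with slerp weights a = sin((1−f)δ)/sin δ ≈ 1.132, b = sin(fδ)/sin δ ≈ 0.961.
p = a·p₁ + b·p₂ ≈ (-0.408, 0.844, 0.348); φ = arcsin(p_z) ≈ 20.34°, λ = atan2(p_y, p_x) ≈ 115.83°.

≈ 20°N, 116°E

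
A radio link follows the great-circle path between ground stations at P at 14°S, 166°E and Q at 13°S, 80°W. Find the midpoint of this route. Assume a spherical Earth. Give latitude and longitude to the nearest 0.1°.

≈ 23.8°S, 136.8°W

The haversine formula gives a central angle δ ≈ 1.907 rad (109.3°) between the endpoints.
Interpolate at f = 1/2 with slerp weights a = sin((1−f)δ)/sin δ ≈ 0.864, b = sin(fδ)/sin δ ≈ 0.864.
p = a·p₁ + b·p₂ ≈ (-0.667, -0.626, -0.403); φ = arcsin(p_z) ≈ -23.79°, λ = atan2(p_y, p_x) ≈ -136.82°.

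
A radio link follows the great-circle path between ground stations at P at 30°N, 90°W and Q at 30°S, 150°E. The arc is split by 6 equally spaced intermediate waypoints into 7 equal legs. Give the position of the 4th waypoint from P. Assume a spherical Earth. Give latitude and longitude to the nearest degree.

≈ 5°S, 158°W

From cos δ = sin φ₁ sin φ₂ + cos φ₁ cos φ₂ cos Δλ, the central angle is δ ≈ 2.246 rad (128.7°).
Interpolate at f = 4/7 with slerp weights a = sin((1−f)δ)/sin δ ≈ 1.051, b = sin(fδ)/sin δ ≈ 1.228.
p = a·p₁ + b·p₂ ≈ (-0.921, -0.378, -0.089); φ = arcsin(p_z) ≈ -5.08°, λ = atan2(p_y, p_x) ≈ -157.67°.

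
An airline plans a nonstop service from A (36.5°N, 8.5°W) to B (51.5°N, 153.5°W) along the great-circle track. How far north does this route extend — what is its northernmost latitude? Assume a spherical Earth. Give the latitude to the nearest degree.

The great circle lies in the plane with unit normal n̂ = (p₁ × p₂)/|p₁ × p₂|.
Here n̂_z ≈ -0.287; the vertex latitude is φ_max = arccos|n̂_z| ≈ 73.3°.
Check via Clairaut: cos φ_max = |cos φ₁| · sin C = cos(36.5°)·sin(21.0°) ≈ 0.287, again giving ≈ 73.3°.

≈ 73°N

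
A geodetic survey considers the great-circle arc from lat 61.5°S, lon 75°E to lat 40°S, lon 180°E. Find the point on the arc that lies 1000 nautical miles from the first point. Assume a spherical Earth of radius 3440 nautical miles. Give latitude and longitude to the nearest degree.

Write both endpoints as unit vectors p₁, p₂ with components (cos φ cos λ, cos φ sin λ, sin φ).
The central angle between the endpoints is δ = arccos(p₁·p₂) ≈ 1.081 rad (61.9°). The total great-circle distance is δ·R ≈ 1.081 × 3440 ≈ 3719 nmi, so the target fraction is f = 1000/3719 ≈ 0.269.
Interpolate at f ≈ 0.269 with slerp weights a = sin((1−f)δ)/sin δ ≈ 0.805, b = sin(fδ)/sin δ ≈ 0.325.
p = a·p₁ + b·p₂ ≈ (-0.149, 0.371, -0.916); φ = arcsin(p_z) ≈ -66.42°, λ = atan2(p_y, p_x) ≈ 111.92°.

≈ lat 66°S, lon 112°E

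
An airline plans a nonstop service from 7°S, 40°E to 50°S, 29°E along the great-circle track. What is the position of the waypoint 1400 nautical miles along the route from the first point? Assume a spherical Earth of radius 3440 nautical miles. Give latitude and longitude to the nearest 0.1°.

The haversine formula gives a central angle δ ≈ 0.768 rad (44.0°) between the endpoints. The total great-circle distance is δ·R ≈ 0.768 × 3440 ≈ 2640 nmi, so the target fraction is f = 1400/2640 ≈ 0.530.
Interpolate at f ≈ 0.530 with slerp weights a = sin((1−f)δ)/sin δ ≈ 0.508, b = sin(fδ)/sin δ ≈ 0.570.
p = a·p₁ + b·p₂ ≈ (0.707, 0.502, -0.499); φ = arcsin(p_z) ≈ -29.91°, λ = atan2(p_y, p_x) ≈ 35.37°.

≈ 29.9°S, 35.4°E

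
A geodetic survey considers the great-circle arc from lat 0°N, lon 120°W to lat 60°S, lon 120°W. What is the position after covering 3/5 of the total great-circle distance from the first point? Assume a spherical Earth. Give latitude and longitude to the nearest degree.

≈ lat 36°S, lon 120°W

Convert each endpoint to a unit vector on the sphere (x = cos φ cos λ, y = cos φ sin λ, z = sin φ).
The central angle between the endpoints is δ = arccos(p₁·p₂) ≈ 1.047 rad (60.0°).
Interpolate at f = 3/5 with slerp weights a = sin((1−f)δ)/sin δ ≈ 0.470, b = sin(fδ)/sin δ ≈ 0.679.
p = a·p₁ + b·p₂ ≈ (-0.405, -0.701, -0.588); φ = arcsin(p_z) ≈ -36.00°, λ = atan2(p_y, p_x) ≈ -120.00°.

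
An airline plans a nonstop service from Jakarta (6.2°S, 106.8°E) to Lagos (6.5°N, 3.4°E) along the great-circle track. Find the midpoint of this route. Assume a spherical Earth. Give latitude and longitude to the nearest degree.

The haversine formula gives a central angle δ ≈ 1.814 rad (104.0°) between the endpoints.
Interpolate at f = 1/2 with slerp weights a = sin((1−f)δ)/sin δ ≈ 0.812, b = sin(fδ)/sin δ ≈ 0.812.
p = a·p₁ + b·p₂ ≈ (0.572, 0.820, 0.004); φ = arcsin(p_z) ≈ 0.24°, λ = atan2(p_y, p_x) ≈ 55.12°.

≈ 0°N, 55°E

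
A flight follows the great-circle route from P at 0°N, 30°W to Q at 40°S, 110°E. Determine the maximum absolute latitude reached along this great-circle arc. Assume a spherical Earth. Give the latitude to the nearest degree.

≈ 53°S

The great circle lies in the plane with unit normal n̂ = (p₁ × p₂)/|p₁ × p₂|.
Here n̂_z ≈ +0.608; the vertex latitude is φ_max = arccos|n̂_z| ≈ 52.5°.
Check via Clairaut: cos φ_max = |cos φ₁| · sin C = cos(0.0°)·sin(142.5°) ≈ 0.608, again giving ≈ 52.5°.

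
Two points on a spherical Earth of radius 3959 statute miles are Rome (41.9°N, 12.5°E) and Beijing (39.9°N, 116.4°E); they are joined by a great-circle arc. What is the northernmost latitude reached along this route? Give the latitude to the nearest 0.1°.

≈ 54.6°N

The great circle lies in the plane with unit normal n̂ = (p₁ × p₂)/|p₁ × p₂|.
Here n̂_z ≈ +0.579; the vertex latitude is φ_max = arccos|n̂_z| ≈ 54.6°.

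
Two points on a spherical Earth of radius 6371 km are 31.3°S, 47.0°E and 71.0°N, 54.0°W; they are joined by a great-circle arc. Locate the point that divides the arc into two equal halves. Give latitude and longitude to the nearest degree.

≈ 27°N, 25°E

The haversine formula gives a central angle δ ≈ 2.146 rad (123.0°) between the endpoints.
Interpolate at f = 1/2 with slerp weights a = sin((1−f)δ)/sin δ ≈ 1.047, b = sin(fδ)/sin δ ≈ 1.047.
p = a·p₁ + b·p₂ ≈ (0.811, 0.379, 0.446); φ = arcsin(p_z) ≈ 26.50°, λ = atan2(p_y, p_x) ≈ 25.03°.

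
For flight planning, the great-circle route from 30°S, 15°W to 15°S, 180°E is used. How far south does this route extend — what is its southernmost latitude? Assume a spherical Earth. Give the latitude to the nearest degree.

The great circle lies in the plane with unit normal n̂ = (p₁ × p₂)/|p₁ × p₂|.
Here n̂_z ≈ -0.295; the vertex latitude is φ_max = arccos|n̂_z| ≈ 72.9°.
Check via Clairaut: cos φ_max = |cos φ₁| · sin C = cos(30.0°)·sin(160.1°) ≈ 0.295, again giving ≈ 72.9°.

≈ 73°S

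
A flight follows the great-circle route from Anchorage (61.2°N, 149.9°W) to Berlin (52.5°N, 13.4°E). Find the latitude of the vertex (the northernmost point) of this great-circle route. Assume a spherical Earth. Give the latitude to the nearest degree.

≈ 85°N

The great circle lies in the plane with unit normal n̂ = (p₁ × p₂)/|p₁ × p₂|.
Here n̂_z ≈ +0.093; the vertex latitude is φ_max = arccos|n̂_z| ≈ 84.7°.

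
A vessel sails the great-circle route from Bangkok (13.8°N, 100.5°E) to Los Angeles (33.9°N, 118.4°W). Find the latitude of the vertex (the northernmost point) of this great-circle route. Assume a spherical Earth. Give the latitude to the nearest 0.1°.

≈ 54.4°N

The great circle lies in the plane with unit normal n̂ = (p₁ × p₂)/|p₁ × p₂|.
Here n̂_z ≈ +0.582; the vertex latitude is φ_max = arccos|n̂_z| ≈ 54.4°.
Check via Clairaut: cos φ_max = |cos φ₁| · sin C = cos(13.8°)·sin(36.8°) ≈ 0.582, again giving ≈ 54.4°.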